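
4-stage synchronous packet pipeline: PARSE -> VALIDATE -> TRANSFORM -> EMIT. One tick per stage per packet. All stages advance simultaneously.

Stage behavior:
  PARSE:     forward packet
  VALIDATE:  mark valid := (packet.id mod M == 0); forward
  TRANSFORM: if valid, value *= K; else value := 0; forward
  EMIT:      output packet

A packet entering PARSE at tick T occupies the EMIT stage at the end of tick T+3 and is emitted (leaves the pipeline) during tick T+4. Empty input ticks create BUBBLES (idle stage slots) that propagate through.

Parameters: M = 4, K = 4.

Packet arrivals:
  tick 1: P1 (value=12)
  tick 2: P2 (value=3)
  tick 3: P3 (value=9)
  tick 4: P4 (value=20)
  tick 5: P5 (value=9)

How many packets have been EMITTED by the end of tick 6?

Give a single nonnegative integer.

Tick 1: [PARSE:P1(v=12,ok=F), VALIDATE:-, TRANSFORM:-, EMIT:-] out:-; in:P1
Tick 2: [PARSE:P2(v=3,ok=F), VALIDATE:P1(v=12,ok=F), TRANSFORM:-, EMIT:-] out:-; in:P2
Tick 3: [PARSE:P3(v=9,ok=F), VALIDATE:P2(v=3,ok=F), TRANSFORM:P1(v=0,ok=F), EMIT:-] out:-; in:P3
Tick 4: [PARSE:P4(v=20,ok=F), VALIDATE:P3(v=9,ok=F), TRANSFORM:P2(v=0,ok=F), EMIT:P1(v=0,ok=F)] out:-; in:P4
Tick 5: [PARSE:P5(v=9,ok=F), VALIDATE:P4(v=20,ok=T), TRANSFORM:P3(v=0,ok=F), EMIT:P2(v=0,ok=F)] out:P1(v=0); in:P5
Tick 6: [PARSE:-, VALIDATE:P5(v=9,ok=F), TRANSFORM:P4(v=80,ok=T), EMIT:P3(v=0,ok=F)] out:P2(v=0); in:-
Emitted by tick 6: ['P1', 'P2']

Answer: 2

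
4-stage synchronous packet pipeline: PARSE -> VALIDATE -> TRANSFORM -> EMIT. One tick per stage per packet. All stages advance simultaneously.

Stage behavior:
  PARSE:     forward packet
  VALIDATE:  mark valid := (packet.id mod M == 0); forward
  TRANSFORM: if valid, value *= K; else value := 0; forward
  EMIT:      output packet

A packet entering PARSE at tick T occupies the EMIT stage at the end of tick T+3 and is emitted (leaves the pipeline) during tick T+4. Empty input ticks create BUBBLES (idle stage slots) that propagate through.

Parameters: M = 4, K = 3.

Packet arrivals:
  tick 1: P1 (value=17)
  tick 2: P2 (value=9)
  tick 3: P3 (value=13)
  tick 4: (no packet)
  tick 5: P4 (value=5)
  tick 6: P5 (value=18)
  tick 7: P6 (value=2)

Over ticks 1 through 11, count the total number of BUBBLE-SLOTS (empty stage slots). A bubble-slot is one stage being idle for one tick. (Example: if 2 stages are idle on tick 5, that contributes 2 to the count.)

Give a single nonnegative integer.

Answer: 20

Derivation:
Tick 1: [PARSE:P1(v=17,ok=F), VALIDATE:-, TRANSFORM:-, EMIT:-] out:-; bubbles=3
Tick 2: [PARSE:P2(v=9,ok=F), VALIDATE:P1(v=17,ok=F), TRANSFORM:-, EMIT:-] out:-; bubbles=2
Tick 3: [PARSE:P3(v=13,ok=F), VALIDATE:P2(v=9,ok=F), TRANSFORM:P1(v=0,ok=F), EMIT:-] out:-; bubbles=1
Tick 4: [PARSE:-, VALIDATE:P3(v=13,ok=F), TRANSFORM:P2(v=0,ok=F), EMIT:P1(v=0,ok=F)] out:-; bubbles=1
Tick 5: [PARSE:P4(v=5,ok=F), VALIDATE:-, TRANSFORM:P3(v=0,ok=F), EMIT:P2(v=0,ok=F)] out:P1(v=0); bubbles=1
Tick 6: [PARSE:P5(v=18,ok=F), VALIDATE:P4(v=5,ok=T), TRANSFORM:-, EMIT:P3(v=0,ok=F)] out:P2(v=0); bubbles=1
Tick 7: [PARSE:P6(v=2,ok=F), VALIDATE:P5(v=18,ok=F), TRANSFORM:P4(v=15,ok=T), EMIT:-] out:P3(v=0); bubbles=1
Tick 8: [PARSE:-, VALIDATE:P6(v=2,ok=F), TRANSFORM:P5(v=0,ok=F), EMIT:P4(v=15,ok=T)] out:-; bubbles=1
Tick 9: [PARSE:-, VALIDATE:-, TRANSFORM:P6(v=0,ok=F), EMIT:P5(v=0,ok=F)] out:P4(v=15); bubbles=2
Tick 10: [PARSE:-, VALIDATE:-, TRANSFORM:-, EMIT:P6(v=0,ok=F)] out:P5(v=0); bubbles=3
Tick 11: [PARSE:-, VALIDATE:-, TRANSFORM:-, EMIT:-] out:P6(v=0); bubbles=4
Total bubble-slots: 20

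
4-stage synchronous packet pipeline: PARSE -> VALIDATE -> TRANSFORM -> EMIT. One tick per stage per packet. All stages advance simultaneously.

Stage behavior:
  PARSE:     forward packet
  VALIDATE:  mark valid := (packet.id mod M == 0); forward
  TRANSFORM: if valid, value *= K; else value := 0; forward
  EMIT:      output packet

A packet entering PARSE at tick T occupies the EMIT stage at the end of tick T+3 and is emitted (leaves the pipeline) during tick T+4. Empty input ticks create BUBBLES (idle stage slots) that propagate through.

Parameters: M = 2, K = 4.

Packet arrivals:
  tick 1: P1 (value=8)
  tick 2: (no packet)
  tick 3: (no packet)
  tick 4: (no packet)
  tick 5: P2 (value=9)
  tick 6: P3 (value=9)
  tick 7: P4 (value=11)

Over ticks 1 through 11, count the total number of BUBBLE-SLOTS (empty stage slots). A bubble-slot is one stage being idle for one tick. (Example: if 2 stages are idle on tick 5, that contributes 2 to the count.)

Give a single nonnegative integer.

Tick 1: [PARSE:P1(v=8,ok=F), VALIDATE:-, TRANSFORM:-, EMIT:-] out:-; bubbles=3
Tick 2: [PARSE:-, VALIDATE:P1(v=8,ok=F), TRANSFORM:-, EMIT:-] out:-; bubbles=3
Tick 3: [PARSE:-, VALIDATE:-, TRANSFORM:P1(v=0,ok=F), EMIT:-] out:-; bubbles=3
Tick 4: [PARSE:-, VALIDATE:-, TRANSFORM:-, EMIT:P1(v=0,ok=F)] out:-; bubbles=3
Tick 5: [PARSE:P2(v=9,ok=F), VALIDATE:-, TRANSFORM:-, EMIT:-] out:P1(v=0); bubbles=3
Tick 6: [PARSE:P3(v=9,ok=F), VALIDATE:P2(v=9,ok=T), TRANSFORM:-, EMIT:-] out:-; bubbles=2
Tick 7: [PARSE:P4(v=11,ok=F), VALIDATE:P3(v=9,ok=F), TRANSFORM:P2(v=36,ok=T), EMIT:-] out:-; bubbles=1
Tick 8: [PARSE:-, VALIDATE:P4(v=11,ok=T), TRANSFORM:P3(v=0,ok=F), EMIT:P2(v=36,ok=T)] out:-; bubbles=1
Tick 9: [PARSE:-, VALIDATE:-, TRANSFORM:P4(v=44,ok=T), EMIT:P3(v=0,ok=F)] out:P2(v=36); bubbles=2
Tick 10: [PARSE:-, VALIDATE:-, TRANSFORM:-, EMIT:P4(v=44,ok=T)] out:P3(v=0); bubbles=3
Tick 11: [PARSE:-, VALIDATE:-, TRANSFORM:-, EMIT:-] out:P4(v=44); bubbles=4
Total bubble-slots: 28

Answer: 28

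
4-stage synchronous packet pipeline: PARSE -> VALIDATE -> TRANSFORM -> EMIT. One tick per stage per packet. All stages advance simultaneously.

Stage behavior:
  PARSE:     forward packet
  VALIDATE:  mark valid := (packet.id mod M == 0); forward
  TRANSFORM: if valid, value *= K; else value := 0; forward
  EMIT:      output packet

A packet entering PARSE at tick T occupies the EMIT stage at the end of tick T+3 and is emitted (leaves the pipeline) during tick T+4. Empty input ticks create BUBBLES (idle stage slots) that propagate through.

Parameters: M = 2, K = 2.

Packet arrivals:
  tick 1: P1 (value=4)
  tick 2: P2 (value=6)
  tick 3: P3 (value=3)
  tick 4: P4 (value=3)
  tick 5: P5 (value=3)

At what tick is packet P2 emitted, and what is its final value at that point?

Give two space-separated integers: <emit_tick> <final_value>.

Tick 1: [PARSE:P1(v=4,ok=F), VALIDATE:-, TRANSFORM:-, EMIT:-] out:-; in:P1
Tick 2: [PARSE:P2(v=6,ok=F), VALIDATE:P1(v=4,ok=F), TRANSFORM:-, EMIT:-] out:-; in:P2
Tick 3: [PARSE:P3(v=3,ok=F), VALIDATE:P2(v=6,ok=T), TRANSFORM:P1(v=0,ok=F), EMIT:-] out:-; in:P3
Tick 4: [PARSE:P4(v=3,ok=F), VALIDATE:P3(v=3,ok=F), TRANSFORM:P2(v=12,ok=T), EMIT:P1(v=0,ok=F)] out:-; in:P4
Tick 5: [PARSE:P5(v=3,ok=F), VALIDATE:P4(v=3,ok=T), TRANSFORM:P3(v=0,ok=F), EMIT:P2(v=12,ok=T)] out:P1(v=0); in:P5
Tick 6: [PARSE:-, VALIDATE:P5(v=3,ok=F), TRANSFORM:P4(v=6,ok=T), EMIT:P3(v=0,ok=F)] out:P2(v=12); in:-
Tick 7: [PARSE:-, VALIDATE:-, TRANSFORM:P5(v=0,ok=F), EMIT:P4(v=6,ok=T)] out:P3(v=0); in:-
Tick 8: [PARSE:-, VALIDATE:-, TRANSFORM:-, EMIT:P5(v=0,ok=F)] out:P4(v=6); in:-
Tick 9: [PARSE:-, VALIDATE:-, TRANSFORM:-, EMIT:-] out:P5(v=0); in:-
P2: arrives tick 2, valid=True (id=2, id%2=0), emit tick 6, final value 12

Answer: 6 12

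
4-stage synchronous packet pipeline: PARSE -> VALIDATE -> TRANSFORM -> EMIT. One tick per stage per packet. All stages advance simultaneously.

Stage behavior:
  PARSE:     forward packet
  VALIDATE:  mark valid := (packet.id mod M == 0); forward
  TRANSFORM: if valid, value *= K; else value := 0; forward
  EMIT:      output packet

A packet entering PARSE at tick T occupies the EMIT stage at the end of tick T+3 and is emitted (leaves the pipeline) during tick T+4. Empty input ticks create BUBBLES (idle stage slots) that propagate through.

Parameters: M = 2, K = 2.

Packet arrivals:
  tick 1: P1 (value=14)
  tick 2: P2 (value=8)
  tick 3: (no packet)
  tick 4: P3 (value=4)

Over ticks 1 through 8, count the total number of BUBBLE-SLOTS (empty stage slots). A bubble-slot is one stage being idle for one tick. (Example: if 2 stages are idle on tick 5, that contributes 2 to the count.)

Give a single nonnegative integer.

Tick 1: [PARSE:P1(v=14,ok=F), VALIDATE:-, TRANSFORM:-, EMIT:-] out:-; bubbles=3
Tick 2: [PARSE:P2(v=8,ok=F), VALIDATE:P1(v=14,ok=F), TRANSFORM:-, EMIT:-] out:-; bubbles=2
Tick 3: [PARSE:-, VALIDATE:P2(v=8,ok=T), TRANSFORM:P1(v=0,ok=F), EMIT:-] out:-; bubbles=2
Tick 4: [PARSE:P3(v=4,ok=F), VALIDATE:-, TRANSFORM:P2(v=16,ok=T), EMIT:P1(v=0,ok=F)] out:-; bubbles=1
Tick 5: [PARSE:-, VALIDATE:P3(v=4,ok=F), TRANSFORM:-, EMIT:P2(v=16,ok=T)] out:P1(v=0); bubbles=2
Tick 6: [PARSE:-, VALIDATE:-, TRANSFORM:P3(v=0,ok=F), EMIT:-] out:P2(v=16); bubbles=3
Tick 7: [PARSE:-, VALIDATE:-, TRANSFORM:-, EMIT:P3(v=0,ok=F)] out:-; bubbles=3
Tick 8: [PARSE:-, VALIDATE:-, TRANSFORM:-, EMIT:-] out:P3(v=0); bubbles=4
Total bubble-slots: 20

Answer: 20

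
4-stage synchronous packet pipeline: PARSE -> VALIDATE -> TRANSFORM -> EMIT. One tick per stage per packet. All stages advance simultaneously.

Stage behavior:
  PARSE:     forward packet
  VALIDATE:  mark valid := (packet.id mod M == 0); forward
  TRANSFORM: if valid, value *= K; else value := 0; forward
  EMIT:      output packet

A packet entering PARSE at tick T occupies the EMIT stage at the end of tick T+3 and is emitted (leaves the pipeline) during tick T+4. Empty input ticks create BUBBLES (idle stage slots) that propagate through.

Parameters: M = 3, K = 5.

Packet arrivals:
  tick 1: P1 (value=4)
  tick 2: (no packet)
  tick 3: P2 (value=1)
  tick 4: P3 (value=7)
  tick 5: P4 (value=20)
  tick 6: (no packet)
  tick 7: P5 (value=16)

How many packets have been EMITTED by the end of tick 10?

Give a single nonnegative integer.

Answer: 4

Derivation:
Tick 1: [PARSE:P1(v=4,ok=F), VALIDATE:-, TRANSFORM:-, EMIT:-] out:-; in:P1
Tick 2: [PARSE:-, VALIDATE:P1(v=4,ok=F), TRANSFORM:-, EMIT:-] out:-; in:-
Tick 3: [PARSE:P2(v=1,ok=F), VALIDATE:-, TRANSFORM:P1(v=0,ok=F), EMIT:-] out:-; in:P2
Tick 4: [PARSE:P3(v=7,ok=F), VALIDATE:P2(v=1,ok=F), TRANSFORM:-, EMIT:P1(v=0,ok=F)] out:-; in:P3
Tick 5: [PARSE:P4(v=20,ok=F), VALIDATE:P3(v=7,ok=T), TRANSFORM:P2(v=0,ok=F), EMIT:-] out:P1(v=0); in:P4
Tick 6: [PARSE:-, VALIDATE:P4(v=20,ok=F), TRANSFORM:P3(v=35,ok=T), EMIT:P2(v=0,ok=F)] out:-; in:-
Tick 7: [PARSE:P5(v=16,ok=F), VALIDATE:-, TRANSFORM:P4(v=0,ok=F), EMIT:P3(v=35,ok=T)] out:P2(v=0); in:P5
Tick 8: [PARSE:-, VALIDATE:P5(v=16,ok=F), TRANSFORM:-, EMIT:P4(v=0,ok=F)] out:P3(v=35); in:-
Tick 9: [PARSE:-, VALIDATE:-, TRANSFORM:P5(v=0,ok=F), EMIT:-] out:P4(v=0); in:-
Tick 10: [PARSE:-, VALIDATE:-, TRANSFORM:-, EMIT:P5(v=0,ok=F)] out:-; in:-
Emitted by tick 10: ['P1', 'P2', 'P3', 'P4']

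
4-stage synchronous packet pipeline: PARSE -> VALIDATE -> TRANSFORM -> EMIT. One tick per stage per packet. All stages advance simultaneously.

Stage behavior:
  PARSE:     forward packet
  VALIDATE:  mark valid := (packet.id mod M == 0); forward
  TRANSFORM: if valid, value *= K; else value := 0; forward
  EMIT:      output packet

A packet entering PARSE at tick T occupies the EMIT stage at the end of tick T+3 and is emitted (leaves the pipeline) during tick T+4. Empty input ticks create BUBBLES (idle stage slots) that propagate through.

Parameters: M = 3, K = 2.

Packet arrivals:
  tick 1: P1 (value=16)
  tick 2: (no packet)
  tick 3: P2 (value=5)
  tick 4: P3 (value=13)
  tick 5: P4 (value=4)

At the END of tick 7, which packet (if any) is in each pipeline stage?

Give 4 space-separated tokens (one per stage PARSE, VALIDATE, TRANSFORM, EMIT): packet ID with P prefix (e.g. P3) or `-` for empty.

Answer: - - P4 P3

Derivation:
Tick 1: [PARSE:P1(v=16,ok=F), VALIDATE:-, TRANSFORM:-, EMIT:-] out:-; in:P1
Tick 2: [PARSE:-, VALIDATE:P1(v=16,ok=F), TRANSFORM:-, EMIT:-] out:-; in:-
Tick 3: [PARSE:P2(v=5,ok=F), VALIDATE:-, TRANSFORM:P1(v=0,ok=F), EMIT:-] out:-; in:P2
Tick 4: [PARSE:P3(v=13,ok=F), VALIDATE:P2(v=5,ok=F), TRANSFORM:-, EMIT:P1(v=0,ok=F)] out:-; in:P3
Tick 5: [PARSE:P4(v=4,ok=F), VALIDATE:P3(v=13,ok=T), TRANSFORM:P2(v=0,ok=F), EMIT:-] out:P1(v=0); in:P4
Tick 6: [PARSE:-, VALIDATE:P4(v=4,ok=F), TRANSFORM:P3(v=26,ok=T), EMIT:P2(v=0,ok=F)] out:-; in:-
Tick 7: [PARSE:-, VALIDATE:-, TRANSFORM:P4(v=0,ok=F), EMIT:P3(v=26,ok=T)] out:P2(v=0); in:-
At end of tick 7: ['-', '-', 'P4', 'P3']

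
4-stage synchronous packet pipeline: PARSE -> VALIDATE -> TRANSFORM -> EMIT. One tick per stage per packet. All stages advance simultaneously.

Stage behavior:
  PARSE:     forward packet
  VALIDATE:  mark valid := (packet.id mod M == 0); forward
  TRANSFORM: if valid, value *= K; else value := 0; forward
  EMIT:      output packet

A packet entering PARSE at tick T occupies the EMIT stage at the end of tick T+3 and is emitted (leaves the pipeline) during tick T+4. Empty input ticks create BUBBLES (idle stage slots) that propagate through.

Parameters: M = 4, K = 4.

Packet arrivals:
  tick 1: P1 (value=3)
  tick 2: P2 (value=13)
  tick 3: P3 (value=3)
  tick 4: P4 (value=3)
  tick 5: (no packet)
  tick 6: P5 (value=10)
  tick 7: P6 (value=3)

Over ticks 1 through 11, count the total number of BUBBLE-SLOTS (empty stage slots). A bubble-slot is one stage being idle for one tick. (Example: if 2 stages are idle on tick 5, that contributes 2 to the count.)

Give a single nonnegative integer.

Answer: 20

Derivation:
Tick 1: [PARSE:P1(v=3,ok=F), VALIDATE:-, TRANSFORM:-, EMIT:-] out:-; bubbles=3
Tick 2: [PARSE:P2(v=13,ok=F), VALIDATE:P1(v=3,ok=F), TRANSFORM:-, EMIT:-] out:-; bubbles=2
Tick 3: [PARSE:P3(v=3,ok=F), VALIDATE:P2(v=13,ok=F), TRANSFORM:P1(v=0,ok=F), EMIT:-] out:-; bubbles=1
Tick 4: [PARSE:P4(v=3,ok=F), VALIDATE:P3(v=3,ok=F), TRANSFORM:P2(v=0,ok=F), EMIT:P1(v=0,ok=F)] out:-; bubbles=0
Tick 5: [PARSE:-, VALIDATE:P4(v=3,ok=T), TRANSFORM:P3(v=0,ok=F), EMIT:P2(v=0,ok=F)] out:P1(v=0); bubbles=1
Tick 6: [PARSE:P5(v=10,ok=F), VALIDATE:-, TRANSFORM:P4(v=12,ok=T), EMIT:P3(v=0,ok=F)] out:P2(v=0); bubbles=1
Tick 7: [PARSE:P6(v=3,ok=F), VALIDATE:P5(v=10,ok=F), TRANSFORM:-, EMIT:P4(v=12,ok=T)] out:P3(v=0); bubbles=1
Tick 8: [PARSE:-, VALIDATE:P6(v=3,ok=F), TRANSFORM:P5(v=0,ok=F), EMIT:-] out:P4(v=12); bubbles=2
Tick 9: [PARSE:-, VALIDATE:-, TRANSFORM:P6(v=0,ok=F), EMIT:P5(v=0,ok=F)] out:-; bubbles=2
Tick 10: [PARSE:-, VALIDATE:-, TRANSFORM:-, EMIT:P6(v=0,ok=F)] out:P5(v=0); bubbles=3
Tick 11: [PARSE:-, VALIDATE:-, TRANSFORM:-, EMIT:-] out:P6(v=0); bubbles=4
Total bubble-slots: 20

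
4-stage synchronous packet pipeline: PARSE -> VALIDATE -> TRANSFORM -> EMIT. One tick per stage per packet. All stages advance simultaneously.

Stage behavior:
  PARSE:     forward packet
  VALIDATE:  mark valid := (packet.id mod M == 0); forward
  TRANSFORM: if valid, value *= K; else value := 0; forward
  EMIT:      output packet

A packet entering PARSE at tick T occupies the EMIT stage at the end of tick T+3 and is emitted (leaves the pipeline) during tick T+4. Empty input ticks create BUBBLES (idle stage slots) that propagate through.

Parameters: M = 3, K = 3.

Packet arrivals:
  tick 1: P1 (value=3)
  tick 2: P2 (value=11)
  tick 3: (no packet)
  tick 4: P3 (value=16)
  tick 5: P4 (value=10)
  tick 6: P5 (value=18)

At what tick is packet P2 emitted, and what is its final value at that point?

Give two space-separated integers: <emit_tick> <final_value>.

Answer: 6 0

Derivation:
Tick 1: [PARSE:P1(v=3,ok=F), VALIDATE:-, TRANSFORM:-, EMIT:-] out:-; in:P1
Tick 2: [PARSE:P2(v=11,ok=F), VALIDATE:P1(v=3,ok=F), TRANSFORM:-, EMIT:-] out:-; in:P2
Tick 3: [PARSE:-, VALIDATE:P2(v=11,ok=F), TRANSFORM:P1(v=0,ok=F), EMIT:-] out:-; in:-
Tick 4: [PARSE:P3(v=16,ok=F), VALIDATE:-, TRANSFORM:P2(v=0,ok=F), EMIT:P1(v=0,ok=F)] out:-; in:P3
Tick 5: [PARSE:P4(v=10,ok=F), VALIDATE:P3(v=16,ok=T), TRANSFORM:-, EMIT:P2(v=0,ok=F)] out:P1(v=0); in:P4
Tick 6: [PARSE:P5(v=18,ok=F), VALIDATE:P4(v=10,ok=F), TRANSFORM:P3(v=48,ok=T), EMIT:-] out:P2(v=0); in:P5
Tick 7: [PARSE:-, VALIDATE:P5(v=18,ok=F), TRANSFORM:P4(v=0,ok=F), EMIT:P3(v=48,ok=T)] out:-; in:-
Tick 8: [PARSE:-, VALIDATE:-, TRANSFORM:P5(v=0,ok=F), EMIT:P4(v=0,ok=F)] out:P3(v=48); in:-
Tick 9: [PARSE:-, VALIDATE:-, TRANSFORM:-, EMIT:P5(v=0,ok=F)] out:P4(v=0); in:-
Tick 10: [PARSE:-, VALIDATE:-, TRANSFORM:-, EMIT:-] out:P5(v=0); in:-
P2: arrives tick 2, valid=False (id=2, id%3=2), emit tick 6, final value 0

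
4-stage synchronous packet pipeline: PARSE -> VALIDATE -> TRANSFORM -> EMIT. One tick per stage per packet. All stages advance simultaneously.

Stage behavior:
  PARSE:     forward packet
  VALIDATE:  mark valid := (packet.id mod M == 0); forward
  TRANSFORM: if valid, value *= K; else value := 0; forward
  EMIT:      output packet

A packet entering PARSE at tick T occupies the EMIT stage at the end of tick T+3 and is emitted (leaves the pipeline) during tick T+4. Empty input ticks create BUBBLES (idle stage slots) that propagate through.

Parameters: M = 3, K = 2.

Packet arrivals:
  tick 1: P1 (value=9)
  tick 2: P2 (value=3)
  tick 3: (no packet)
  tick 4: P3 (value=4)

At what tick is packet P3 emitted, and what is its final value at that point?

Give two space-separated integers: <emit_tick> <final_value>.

Answer: 8 8

Derivation:
Tick 1: [PARSE:P1(v=9,ok=F), VALIDATE:-, TRANSFORM:-, EMIT:-] out:-; in:P1
Tick 2: [PARSE:P2(v=3,ok=F), VALIDATE:P1(v=9,ok=F), TRANSFORM:-, EMIT:-] out:-; in:P2
Tick 3: [PARSE:-, VALIDATE:P2(v=3,ok=F), TRANSFORM:P1(v=0,ok=F), EMIT:-] out:-; in:-
Tick 4: [PARSE:P3(v=4,ok=F), VALIDATE:-, TRANSFORM:P2(v=0,ok=F), EMIT:P1(v=0,ok=F)] out:-; in:P3
Tick 5: [PARSE:-, VALIDATE:P3(v=4,ok=T), TRANSFORM:-, EMIT:P2(v=0,ok=F)] out:P1(v=0); in:-
Tick 6: [PARSE:-, VALIDATE:-, TRANSFORM:P3(v=8,ok=T), EMIT:-] out:P2(v=0); in:-
Tick 7: [PARSE:-, VALIDATE:-, TRANSFORM:-, EMIT:P3(v=8,ok=T)] out:-; in:-
Tick 8: [PARSE:-, VALIDATE:-, TRANSFORM:-, EMIT:-] out:P3(v=8); in:-
P3: arrives tick 4, valid=True (id=3, id%3=0), emit tick 8, final value 8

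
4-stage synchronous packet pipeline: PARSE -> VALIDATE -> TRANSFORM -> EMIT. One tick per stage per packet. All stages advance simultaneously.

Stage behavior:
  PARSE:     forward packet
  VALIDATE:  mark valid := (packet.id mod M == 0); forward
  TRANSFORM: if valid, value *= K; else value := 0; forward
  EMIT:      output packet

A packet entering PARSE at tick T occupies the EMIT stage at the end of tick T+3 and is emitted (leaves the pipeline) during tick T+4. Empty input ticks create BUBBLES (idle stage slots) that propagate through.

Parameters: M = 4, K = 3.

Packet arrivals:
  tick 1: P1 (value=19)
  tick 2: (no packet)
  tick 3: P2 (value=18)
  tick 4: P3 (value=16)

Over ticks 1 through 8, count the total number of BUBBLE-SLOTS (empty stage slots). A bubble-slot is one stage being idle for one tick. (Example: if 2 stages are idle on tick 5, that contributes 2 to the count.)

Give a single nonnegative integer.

Answer: 20

Derivation:
Tick 1: [PARSE:P1(v=19,ok=F), VALIDATE:-, TRANSFORM:-, EMIT:-] out:-; bubbles=3
Tick 2: [PARSE:-, VALIDATE:P1(v=19,ok=F), TRANSFORM:-, EMIT:-] out:-; bubbles=3
Tick 3: [PARSE:P2(v=18,ok=F), VALIDATE:-, TRANSFORM:P1(v=0,ok=F), EMIT:-] out:-; bubbles=2
Tick 4: [PARSE:P3(v=16,ok=F), VALIDATE:P2(v=18,ok=F), TRANSFORM:-, EMIT:P1(v=0,ok=F)] out:-; bubbles=1
Tick 5: [PARSE:-, VALIDATE:P3(v=16,ok=F), TRANSFORM:P2(v=0,ok=F), EMIT:-] out:P1(v=0); bubbles=2
Tick 6: [PARSE:-, VALIDATE:-, TRANSFORM:P3(v=0,ok=F), EMIT:P2(v=0,ok=F)] out:-; bubbles=2
Tick 7: [PARSE:-, VALIDATE:-, TRANSFORM:-, EMIT:P3(v=0,ok=F)] out:P2(v=0); bubbles=3
Tick 8: [PARSE:-, VALIDATE:-, TRANSFORM:-, EMIT:-] out:P3(v=0); bubbles=4
Total bubble-slots: 20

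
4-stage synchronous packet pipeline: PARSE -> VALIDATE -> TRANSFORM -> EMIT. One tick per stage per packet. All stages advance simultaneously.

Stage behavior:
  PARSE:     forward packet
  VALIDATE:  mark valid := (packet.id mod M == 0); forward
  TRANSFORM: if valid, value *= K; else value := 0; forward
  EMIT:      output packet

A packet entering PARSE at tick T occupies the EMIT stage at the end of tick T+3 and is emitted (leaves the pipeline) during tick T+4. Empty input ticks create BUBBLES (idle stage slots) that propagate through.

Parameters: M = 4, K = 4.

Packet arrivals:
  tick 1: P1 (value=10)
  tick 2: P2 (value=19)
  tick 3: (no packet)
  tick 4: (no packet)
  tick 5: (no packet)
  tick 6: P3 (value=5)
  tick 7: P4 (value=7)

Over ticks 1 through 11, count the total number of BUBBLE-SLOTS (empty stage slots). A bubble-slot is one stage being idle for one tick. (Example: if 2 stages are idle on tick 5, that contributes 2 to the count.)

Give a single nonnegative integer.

Answer: 28

Derivation:
Tick 1: [PARSE:P1(v=10,ok=F), VALIDATE:-, TRANSFORM:-, EMIT:-] out:-; bubbles=3
Tick 2: [PARSE:P2(v=19,ok=F), VALIDATE:P1(v=10,ok=F), TRANSFORM:-, EMIT:-] out:-; bubbles=2
Tick 3: [PARSE:-, VALIDATE:P2(v=19,ok=F), TRANSFORM:P1(v=0,ok=F), EMIT:-] out:-; bubbles=2
Tick 4: [PARSE:-, VALIDATE:-, TRANSFORM:P2(v=0,ok=F), EMIT:P1(v=0,ok=F)] out:-; bubbles=2
Tick 5: [PARSE:-, VALIDATE:-, TRANSFORM:-, EMIT:P2(v=0,ok=F)] out:P1(v=0); bubbles=3
Tick 6: [PARSE:P3(v=5,ok=F), VALIDATE:-, TRANSFORM:-, EMIT:-] out:P2(v=0); bubbles=3
Tick 7: [PARSE:P4(v=7,ok=F), VALIDATE:P3(v=5,ok=F), TRANSFORM:-, EMIT:-] out:-; bubbles=2
Tick 8: [PARSE:-, VALIDATE:P4(v=7,ok=T), TRANSFORM:P3(v=0,ok=F), EMIT:-] out:-; bubbles=2
Tick 9: [PARSE:-, VALIDATE:-, TRANSFORM:P4(v=28,ok=T), EMIT:P3(v=0,ok=F)] out:-; bubbles=2
Tick 10: [PARSE:-, VALIDATE:-, TRANSFORM:-, EMIT:P4(v=28,ok=T)] out:P3(v=0); bubbles=3
Tick 11: [PARSE:-, VALIDATE:-, TRANSFORM:-, EMIT:-] out:P4(v=28); bubbles=4
Total bubble-slots: 28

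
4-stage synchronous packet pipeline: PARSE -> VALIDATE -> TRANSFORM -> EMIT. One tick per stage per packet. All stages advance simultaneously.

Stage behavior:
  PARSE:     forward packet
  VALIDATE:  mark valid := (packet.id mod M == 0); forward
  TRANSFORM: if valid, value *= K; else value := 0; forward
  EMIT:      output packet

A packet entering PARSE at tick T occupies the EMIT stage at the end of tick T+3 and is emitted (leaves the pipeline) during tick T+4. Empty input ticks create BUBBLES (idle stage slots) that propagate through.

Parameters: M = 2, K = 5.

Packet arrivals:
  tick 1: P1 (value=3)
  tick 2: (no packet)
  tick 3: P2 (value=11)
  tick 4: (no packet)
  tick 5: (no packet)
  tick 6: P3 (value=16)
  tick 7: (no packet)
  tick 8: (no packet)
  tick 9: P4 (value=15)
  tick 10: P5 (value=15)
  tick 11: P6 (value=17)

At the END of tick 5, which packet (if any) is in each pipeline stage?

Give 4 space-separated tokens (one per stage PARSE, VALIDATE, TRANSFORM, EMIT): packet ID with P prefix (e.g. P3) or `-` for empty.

Answer: - - P2 -

Derivation:
Tick 1: [PARSE:P1(v=3,ok=F), VALIDATE:-, TRANSFORM:-, EMIT:-] out:-; in:P1
Tick 2: [PARSE:-, VALIDATE:P1(v=3,ok=F), TRANSFORM:-, EMIT:-] out:-; in:-
Tick 3: [PARSE:P2(v=11,ok=F), VALIDATE:-, TRANSFORM:P1(v=0,ok=F), EMIT:-] out:-; in:P2
Tick 4: [PARSE:-, VALIDATE:P2(v=11,ok=T), TRANSFORM:-, EMIT:P1(v=0,ok=F)] out:-; in:-
Tick 5: [PARSE:-, VALIDATE:-, TRANSFORM:P2(v=55,ok=T), EMIT:-] out:P1(v=0); in:-
At end of tick 5: ['-', '-', 'P2', '-']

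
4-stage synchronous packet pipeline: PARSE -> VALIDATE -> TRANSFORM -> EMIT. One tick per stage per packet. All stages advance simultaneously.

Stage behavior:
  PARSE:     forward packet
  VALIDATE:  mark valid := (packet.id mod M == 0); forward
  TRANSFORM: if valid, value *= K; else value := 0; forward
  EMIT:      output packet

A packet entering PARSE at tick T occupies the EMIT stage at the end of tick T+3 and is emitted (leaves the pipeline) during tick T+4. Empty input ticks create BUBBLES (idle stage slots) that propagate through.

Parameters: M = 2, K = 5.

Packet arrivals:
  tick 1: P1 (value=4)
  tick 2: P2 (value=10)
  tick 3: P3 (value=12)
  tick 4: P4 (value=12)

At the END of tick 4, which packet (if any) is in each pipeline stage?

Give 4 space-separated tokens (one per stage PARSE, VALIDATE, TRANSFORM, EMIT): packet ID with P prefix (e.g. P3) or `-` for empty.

Tick 1: [PARSE:P1(v=4,ok=F), VALIDATE:-, TRANSFORM:-, EMIT:-] out:-; in:P1
Tick 2: [PARSE:P2(v=10,ok=F), VALIDATE:P1(v=4,ok=F), TRANSFORM:-, EMIT:-] out:-; in:P2
Tick 3: [PARSE:P3(v=12,ok=F), VALIDATE:P2(v=10,ok=T), TRANSFORM:P1(v=0,ok=F), EMIT:-] out:-; in:P3
Tick 4: [PARSE:P4(v=12,ok=F), VALIDATE:P3(v=12,ok=F), TRANSFORM:P2(v=50,ok=T), EMIT:P1(v=0,ok=F)] out:-; in:P4
At end of tick 4: ['P4', 'P3', 'P2', 'P1']

Answer: P4 P3 P2 P1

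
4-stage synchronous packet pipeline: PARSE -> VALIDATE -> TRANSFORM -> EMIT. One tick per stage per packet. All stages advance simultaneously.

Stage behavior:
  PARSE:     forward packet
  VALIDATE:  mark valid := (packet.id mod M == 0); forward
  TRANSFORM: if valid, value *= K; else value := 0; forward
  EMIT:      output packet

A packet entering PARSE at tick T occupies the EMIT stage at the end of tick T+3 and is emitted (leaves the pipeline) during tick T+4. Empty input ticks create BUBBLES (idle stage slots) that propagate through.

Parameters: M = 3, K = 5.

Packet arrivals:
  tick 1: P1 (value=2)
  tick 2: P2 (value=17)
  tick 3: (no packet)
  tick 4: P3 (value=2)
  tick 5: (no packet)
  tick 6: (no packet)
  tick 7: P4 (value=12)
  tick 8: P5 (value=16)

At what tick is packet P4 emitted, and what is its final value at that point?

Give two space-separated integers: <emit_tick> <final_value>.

Answer: 11 0

Derivation:
Tick 1: [PARSE:P1(v=2,ok=F), VALIDATE:-, TRANSFORM:-, EMIT:-] out:-; in:P1
Tick 2: [PARSE:P2(v=17,ok=F), VALIDATE:P1(v=2,ok=F), TRANSFORM:-, EMIT:-] out:-; in:P2
Tick 3: [PARSE:-, VALIDATE:P2(v=17,ok=F), TRANSFORM:P1(v=0,ok=F), EMIT:-] out:-; in:-
Tick 4: [PARSE:P3(v=2,ok=F), VALIDATE:-, TRANSFORM:P2(v=0,ok=F), EMIT:P1(v=0,ok=F)] out:-; in:P3
Tick 5: [PARSE:-, VALIDATE:P3(v=2,ok=T), TRANSFORM:-, EMIT:P2(v=0,ok=F)] out:P1(v=0); in:-
Tick 6: [PARSE:-, VALIDATE:-, TRANSFORM:P3(v=10,ok=T), EMIT:-] out:P2(v=0); in:-
Tick 7: [PARSE:P4(v=12,ok=F), VALIDATE:-, TRANSFORM:-, EMIT:P3(v=10,ok=T)] out:-; in:P4
Tick 8: [PARSE:P5(v=16,ok=F), VALIDATE:P4(v=12,ok=F), TRANSFORM:-, EMIT:-] out:P3(v=10); in:P5
Tick 9: [PARSE:-, VALIDATE:P5(v=16,ok=F), TRANSFORM:P4(v=0,ok=F), EMIT:-] out:-; in:-
Tick 10: [PARSE:-, VALIDATE:-, TRANSFORM:P5(v=0,ok=F), EMIT:P4(v=0,ok=F)] out:-; in:-
Tick 11: [PARSE:-, VALIDATE:-, TRANSFORM:-, EMIT:P5(v=0,ok=F)] out:P4(v=0); in:-
Tick 12: [PARSE:-, VALIDATE:-, TRANSFORM:-, EMIT:-] out:P5(v=0); in:-
P4: arrives tick 7, valid=False (id=4, id%3=1), emit tick 11, final value 0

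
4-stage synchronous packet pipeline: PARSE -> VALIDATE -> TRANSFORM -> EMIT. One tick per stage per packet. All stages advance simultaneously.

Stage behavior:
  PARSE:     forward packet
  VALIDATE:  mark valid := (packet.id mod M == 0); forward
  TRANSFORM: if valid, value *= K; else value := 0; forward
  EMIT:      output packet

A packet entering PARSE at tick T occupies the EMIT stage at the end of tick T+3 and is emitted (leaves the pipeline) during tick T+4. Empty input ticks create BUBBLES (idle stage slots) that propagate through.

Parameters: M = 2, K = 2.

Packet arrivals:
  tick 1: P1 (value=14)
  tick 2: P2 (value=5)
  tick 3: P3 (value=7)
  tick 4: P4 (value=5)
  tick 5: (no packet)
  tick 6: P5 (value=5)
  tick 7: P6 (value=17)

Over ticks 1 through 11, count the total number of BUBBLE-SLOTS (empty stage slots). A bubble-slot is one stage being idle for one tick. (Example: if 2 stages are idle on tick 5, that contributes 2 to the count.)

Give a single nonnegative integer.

Tick 1: [PARSE:P1(v=14,ok=F), VALIDATE:-, TRANSFORM:-, EMIT:-] out:-; bubbles=3
Tick 2: [PARSE:P2(v=5,ok=F), VALIDATE:P1(v=14,ok=F), TRANSFORM:-, EMIT:-] out:-; bubbles=2
Tick 3: [PARSE:P3(v=7,ok=F), VALIDATE:P2(v=5,ok=T), TRANSFORM:P1(v=0,ok=F), EMIT:-] out:-; bubbles=1
Tick 4: [PARSE:P4(v=5,ok=F), VALIDATE:P3(v=7,ok=F), TRANSFORM:P2(v=10,ok=T), EMIT:P1(v=0,ok=F)] out:-; bubbles=0
Tick 5: [PARSE:-, VALIDATE:P4(v=5,ok=T), TRANSFORM:P3(v=0,ok=F), EMIT:P2(v=10,ok=T)] out:P1(v=0); bubbles=1
Tick 6: [PARSE:P5(v=5,ok=F), VALIDATE:-, TRANSFORM:P4(v=10,ok=T), EMIT:P3(v=0,ok=F)] out:P2(v=10); bubbles=1
Tick 7: [PARSE:P6(v=17,ok=F), VALIDATE:P5(v=5,ok=F), TRANSFORM:-, EMIT:P4(v=10,ok=T)] out:P3(v=0); bubbles=1
Tick 8: [PARSE:-, VALIDATE:P6(v=17,ok=T), TRANSFORM:P5(v=0,ok=F), EMIT:-] out:P4(v=10); bubbles=2
Tick 9: [PARSE:-, VALIDATE:-, TRANSFORM:P6(v=34,ok=T), EMIT:P5(v=0,ok=F)] out:-; bubbles=2
Tick 10: [PARSE:-, VALIDATE:-, TRANSFORM:-, EMIT:P6(v=34,ok=T)] out:P5(v=0); bubbles=3
Tick 11: [PARSE:-, VALIDATE:-, TRANSFORM:-, EMIT:-] out:P6(v=34); bubbles=4
Total bubble-slots: 20

Answer: 20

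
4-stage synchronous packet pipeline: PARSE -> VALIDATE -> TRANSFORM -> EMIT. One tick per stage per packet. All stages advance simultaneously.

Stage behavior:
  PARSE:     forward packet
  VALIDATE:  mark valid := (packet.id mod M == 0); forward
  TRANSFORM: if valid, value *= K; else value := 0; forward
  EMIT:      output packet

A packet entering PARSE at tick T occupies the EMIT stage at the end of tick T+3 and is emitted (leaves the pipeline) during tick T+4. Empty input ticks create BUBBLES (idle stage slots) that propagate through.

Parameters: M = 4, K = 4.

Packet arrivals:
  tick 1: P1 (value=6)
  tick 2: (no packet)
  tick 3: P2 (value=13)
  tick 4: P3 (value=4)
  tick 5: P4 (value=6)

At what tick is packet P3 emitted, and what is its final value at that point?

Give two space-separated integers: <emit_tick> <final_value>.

Tick 1: [PARSE:P1(v=6,ok=F), VALIDATE:-, TRANSFORM:-, EMIT:-] out:-; in:P1
Tick 2: [PARSE:-, VALIDATE:P1(v=6,ok=F), TRANSFORM:-, EMIT:-] out:-; in:-
Tick 3: [PARSE:P2(v=13,ok=F), VALIDATE:-, TRANSFORM:P1(v=0,ok=F), EMIT:-] out:-; in:P2
Tick 4: [PARSE:P3(v=4,ok=F), VALIDATE:P2(v=13,ok=F), TRANSFORM:-, EMIT:P1(v=0,ok=F)] out:-; in:P3
Tick 5: [PARSE:P4(v=6,ok=F), VALIDATE:P3(v=4,ok=F), TRANSFORM:P2(v=0,ok=F), EMIT:-] out:P1(v=0); in:P4
Tick 6: [PARSE:-, VALIDATE:P4(v=6,ok=T), TRANSFORM:P3(v=0,ok=F), EMIT:P2(v=0,ok=F)] out:-; in:-
Tick 7: [PARSE:-, VALIDATE:-, TRANSFORM:P4(v=24,ok=T), EMIT:P3(v=0,ok=F)] out:P2(v=0); in:-
Tick 8: [PARSE:-, VALIDATE:-, TRANSFORM:-, EMIT:P4(v=24,ok=T)] out:P3(v=0); in:-
Tick 9: [PARSE:-, VALIDATE:-, TRANSFORM:-, EMIT:-] out:P4(v=24); in:-
P3: arrives tick 4, valid=False (id=3, id%4=3), emit tick 8, final value 0

Answer: 8 0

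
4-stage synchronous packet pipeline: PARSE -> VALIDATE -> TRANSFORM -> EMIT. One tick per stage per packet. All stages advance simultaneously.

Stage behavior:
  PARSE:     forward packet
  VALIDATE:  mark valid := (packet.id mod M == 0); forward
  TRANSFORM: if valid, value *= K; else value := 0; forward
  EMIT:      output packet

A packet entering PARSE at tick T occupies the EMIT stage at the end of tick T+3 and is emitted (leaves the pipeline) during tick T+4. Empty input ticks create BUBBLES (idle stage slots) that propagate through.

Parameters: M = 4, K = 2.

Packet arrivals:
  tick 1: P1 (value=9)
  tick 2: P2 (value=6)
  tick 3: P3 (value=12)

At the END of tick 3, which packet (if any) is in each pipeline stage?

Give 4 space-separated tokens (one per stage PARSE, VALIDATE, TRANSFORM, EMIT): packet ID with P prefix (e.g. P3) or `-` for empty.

Tick 1: [PARSE:P1(v=9,ok=F), VALIDATE:-, TRANSFORM:-, EMIT:-] out:-; in:P1
Tick 2: [PARSE:P2(v=6,ok=F), VALIDATE:P1(v=9,ok=F), TRANSFORM:-, EMIT:-] out:-; in:P2
Tick 3: [PARSE:P3(v=12,ok=F), VALIDATE:P2(v=6,ok=F), TRANSFORM:P1(v=0,ok=F), EMIT:-] out:-; in:P3
At end of tick 3: ['P3', 'P2', 'P1', '-']

Answer: P3 P2 P1 -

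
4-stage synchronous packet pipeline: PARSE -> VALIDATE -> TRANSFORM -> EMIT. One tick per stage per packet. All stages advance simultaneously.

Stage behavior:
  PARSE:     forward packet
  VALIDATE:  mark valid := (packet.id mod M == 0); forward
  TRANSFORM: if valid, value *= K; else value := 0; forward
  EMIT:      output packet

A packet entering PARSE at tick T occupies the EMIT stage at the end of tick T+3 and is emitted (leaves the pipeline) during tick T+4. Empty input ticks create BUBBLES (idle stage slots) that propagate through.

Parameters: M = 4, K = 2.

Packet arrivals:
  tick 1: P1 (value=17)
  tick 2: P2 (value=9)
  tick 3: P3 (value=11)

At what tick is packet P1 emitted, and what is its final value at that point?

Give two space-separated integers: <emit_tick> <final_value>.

Answer: 5 0

Derivation:
Tick 1: [PARSE:P1(v=17,ok=F), VALIDATE:-, TRANSFORM:-, EMIT:-] out:-; in:P1
Tick 2: [PARSE:P2(v=9,ok=F), VALIDATE:P1(v=17,ok=F), TRANSFORM:-, EMIT:-] out:-; in:P2
Tick 3: [PARSE:P3(v=11,ok=F), VALIDATE:P2(v=9,ok=F), TRANSFORM:P1(v=0,ok=F), EMIT:-] out:-; in:P3
Tick 4: [PARSE:-, VALIDATE:P3(v=11,ok=F), TRANSFORM:P2(v=0,ok=F), EMIT:P1(v=0,ok=F)] out:-; in:-
Tick 5: [PARSE:-, VALIDATE:-, TRANSFORM:P3(v=0,ok=F), EMIT:P2(v=0,ok=F)] out:P1(v=0); in:-
Tick 6: [PARSE:-, VALIDATE:-, TRANSFORM:-, EMIT:P3(v=0,ok=F)] out:P2(v=0); in:-
Tick 7: [PARSE:-, VALIDATE:-, TRANSFORM:-, EMIT:-] out:P3(v=0); in:-
P1: arrives tick 1, valid=False (id=1, id%4=1), emit tick 5, final value 0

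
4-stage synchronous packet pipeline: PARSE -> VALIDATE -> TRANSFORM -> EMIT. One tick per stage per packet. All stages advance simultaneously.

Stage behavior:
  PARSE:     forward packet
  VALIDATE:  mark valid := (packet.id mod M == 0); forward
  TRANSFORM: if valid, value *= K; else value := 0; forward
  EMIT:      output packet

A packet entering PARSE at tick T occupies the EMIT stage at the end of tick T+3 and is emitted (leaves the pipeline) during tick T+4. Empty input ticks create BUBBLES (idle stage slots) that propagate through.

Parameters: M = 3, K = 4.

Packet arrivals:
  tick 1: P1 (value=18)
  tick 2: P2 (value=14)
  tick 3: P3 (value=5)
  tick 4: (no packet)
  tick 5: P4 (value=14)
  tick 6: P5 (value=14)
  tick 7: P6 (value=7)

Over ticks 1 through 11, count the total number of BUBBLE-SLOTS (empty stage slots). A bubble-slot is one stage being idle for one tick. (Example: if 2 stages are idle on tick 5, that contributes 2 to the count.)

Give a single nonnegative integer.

Tick 1: [PARSE:P1(v=18,ok=F), VALIDATE:-, TRANSFORM:-, EMIT:-] out:-; bubbles=3
Tick 2: [PARSE:P2(v=14,ok=F), VALIDATE:P1(v=18,ok=F), TRANSFORM:-, EMIT:-] out:-; bubbles=2
Tick 3: [PARSE:P3(v=5,ok=F), VALIDATE:P2(v=14,ok=F), TRANSFORM:P1(v=0,ok=F), EMIT:-] out:-; bubbles=1
Tick 4: [PARSE:-, VALIDATE:P3(v=5,ok=T), TRANSFORM:P2(v=0,ok=F), EMIT:P1(v=0,ok=F)] out:-; bubbles=1
Tick 5: [PARSE:P4(v=14,ok=F), VALIDATE:-, TRANSFORM:P3(v=20,ok=T), EMIT:P2(v=0,ok=F)] out:P1(v=0); bubbles=1
Tick 6: [PARSE:P5(v=14,ok=F), VALIDATE:P4(v=14,ok=F), TRANSFORM:-, EMIT:P3(v=20,ok=T)] out:P2(v=0); bubbles=1
Tick 7: [PARSE:P6(v=7,ok=F), VALIDATE:P5(v=14,ok=F), TRANSFORM:P4(v=0,ok=F), EMIT:-] out:P3(v=20); bubbles=1
Tick 8: [PARSE:-, VALIDATE:P6(v=7,ok=T), TRANSFORM:P5(v=0,ok=F), EMIT:P4(v=0,ok=F)] out:-; bubbles=1
Tick 9: [PARSE:-, VALIDATE:-, TRANSFORM:P6(v=28,ok=T), EMIT:P5(v=0,ok=F)] out:P4(v=0); bubbles=2
Tick 10: [PARSE:-, VALIDATE:-, TRANSFORM:-, EMIT:P6(v=28,ok=T)] out:P5(v=0); bubbles=3
Tick 11: [PARSE:-, VALIDATE:-, TRANSFORM:-, EMIT:-] out:P6(v=28); bubbles=4
Total bubble-slots: 20

Answer: 20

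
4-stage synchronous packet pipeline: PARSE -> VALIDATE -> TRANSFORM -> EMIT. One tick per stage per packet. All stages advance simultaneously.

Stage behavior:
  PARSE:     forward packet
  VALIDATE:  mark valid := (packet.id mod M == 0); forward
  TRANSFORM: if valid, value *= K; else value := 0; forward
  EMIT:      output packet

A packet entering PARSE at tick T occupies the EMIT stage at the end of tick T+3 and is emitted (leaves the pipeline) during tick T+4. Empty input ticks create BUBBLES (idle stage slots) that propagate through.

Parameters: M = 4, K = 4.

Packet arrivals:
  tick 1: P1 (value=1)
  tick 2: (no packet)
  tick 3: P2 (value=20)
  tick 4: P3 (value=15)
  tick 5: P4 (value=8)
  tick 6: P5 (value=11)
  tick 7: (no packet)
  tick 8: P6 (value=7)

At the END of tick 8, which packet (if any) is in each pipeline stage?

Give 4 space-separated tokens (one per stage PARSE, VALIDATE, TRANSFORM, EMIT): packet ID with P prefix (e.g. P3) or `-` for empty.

Answer: P6 - P5 P4

Derivation:
Tick 1: [PARSE:P1(v=1,ok=F), VALIDATE:-, TRANSFORM:-, EMIT:-] out:-; in:P1
Tick 2: [PARSE:-, VALIDATE:P1(v=1,ok=F), TRANSFORM:-, EMIT:-] out:-; in:-
Tick 3: [PARSE:P2(v=20,ok=F), VALIDATE:-, TRANSFORM:P1(v=0,ok=F), EMIT:-] out:-; in:P2
Tick 4: [PARSE:P3(v=15,ok=F), VALIDATE:P2(v=20,ok=F), TRANSFORM:-, EMIT:P1(v=0,ok=F)] out:-; in:P3
Tick 5: [PARSE:P4(v=8,ok=F), VALIDATE:P3(v=15,ok=F), TRANSFORM:P2(v=0,ok=F), EMIT:-] out:P1(v=0); in:P4
Tick 6: [PARSE:P5(v=11,ok=F), VALIDATE:P4(v=8,ok=T), TRANSFORM:P3(v=0,ok=F), EMIT:P2(v=0,ok=F)] out:-; in:P5
Tick 7: [PARSE:-, VALIDATE:P5(v=11,ok=F), TRANSFORM:P4(v=32,ok=T), EMIT:P3(v=0,ok=F)] out:P2(v=0); in:-
Tick 8: [PARSE:P6(v=7,ok=F), VALIDATE:-, TRANSFORM:P5(v=0,ok=F), EMIT:P4(v=32,ok=T)] out:P3(v=0); in:P6
At end of tick 8: ['P6', '-', 'P5', 'P4']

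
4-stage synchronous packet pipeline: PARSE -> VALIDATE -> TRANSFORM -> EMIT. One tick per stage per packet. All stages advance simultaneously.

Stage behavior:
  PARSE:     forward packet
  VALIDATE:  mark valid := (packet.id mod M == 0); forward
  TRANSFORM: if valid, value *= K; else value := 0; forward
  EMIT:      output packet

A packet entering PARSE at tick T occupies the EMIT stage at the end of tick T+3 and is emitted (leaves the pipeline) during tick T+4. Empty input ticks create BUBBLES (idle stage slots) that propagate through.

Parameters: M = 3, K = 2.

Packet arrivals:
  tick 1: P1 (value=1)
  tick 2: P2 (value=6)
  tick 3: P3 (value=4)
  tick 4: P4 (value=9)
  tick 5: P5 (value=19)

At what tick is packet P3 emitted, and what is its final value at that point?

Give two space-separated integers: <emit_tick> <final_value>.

Answer: 7 8

Derivation:
Tick 1: [PARSE:P1(v=1,ok=F), VALIDATE:-, TRANSFORM:-, EMIT:-] out:-; in:P1
Tick 2: [PARSE:P2(v=6,ok=F), VALIDATE:P1(v=1,ok=F), TRANSFORM:-, EMIT:-] out:-; in:P2
Tick 3: [PARSE:P3(v=4,ok=F), VALIDATE:P2(v=6,ok=F), TRANSFORM:P1(v=0,ok=F), EMIT:-] out:-; in:P3
Tick 4: [PARSE:P4(v=9,ok=F), VALIDATE:P3(v=4,ok=T), TRANSFORM:P2(v=0,ok=F), EMIT:P1(v=0,ok=F)] out:-; in:P4
Tick 5: [PARSE:P5(v=19,ok=F), VALIDATE:P4(v=9,ok=F), TRANSFORM:P3(v=8,ok=T), EMIT:P2(v=0,ok=F)] out:P1(v=0); in:P5
Tick 6: [PARSE:-, VALIDATE:P5(v=19,ok=F), TRANSFORM:P4(v=0,ok=F), EMIT:P3(v=8,ok=T)] out:P2(v=0); in:-
Tick 7: [PARSE:-, VALIDATE:-, TRANSFORM:P5(v=0,ok=F), EMIT:P4(v=0,ok=F)] out:P3(v=8); in:-
Tick 8: [PARSE:-, VALIDATE:-, TRANSFORM:-, EMIT:P5(v=0,ok=F)] out:P4(v=0); in:-
Tick 9: [PARSE:-, VALIDATE:-, TRANSFORM:-, EMIT:-] out:P5(v=0); in:-
P3: arrives tick 3, valid=True (id=3, id%3=0), emit tick 7, final value 8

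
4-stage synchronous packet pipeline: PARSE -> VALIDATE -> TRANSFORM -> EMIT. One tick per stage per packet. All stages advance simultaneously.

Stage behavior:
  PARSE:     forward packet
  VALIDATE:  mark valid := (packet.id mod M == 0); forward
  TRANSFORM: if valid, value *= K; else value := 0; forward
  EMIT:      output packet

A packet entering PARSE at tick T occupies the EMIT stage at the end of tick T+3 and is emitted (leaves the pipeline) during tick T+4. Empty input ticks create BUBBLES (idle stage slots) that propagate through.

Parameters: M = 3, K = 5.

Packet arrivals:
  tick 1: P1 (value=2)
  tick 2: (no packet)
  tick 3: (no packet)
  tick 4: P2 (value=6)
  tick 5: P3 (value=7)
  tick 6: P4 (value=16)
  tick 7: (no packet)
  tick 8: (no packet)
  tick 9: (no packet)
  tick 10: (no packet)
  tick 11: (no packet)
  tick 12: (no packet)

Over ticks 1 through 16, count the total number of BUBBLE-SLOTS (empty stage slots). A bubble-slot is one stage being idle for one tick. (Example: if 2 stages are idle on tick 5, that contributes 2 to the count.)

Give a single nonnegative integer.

Tick 1: [PARSE:P1(v=2,ok=F), VALIDATE:-, TRANSFORM:-, EMIT:-] out:-; bubbles=3
Tick 2: [PARSE:-, VALIDATE:P1(v=2,ok=F), TRANSFORM:-, EMIT:-] out:-; bubbles=3
Tick 3: [PARSE:-, VALIDATE:-, TRANSFORM:P1(v=0,ok=F), EMIT:-] out:-; bubbles=3
Tick 4: [PARSE:P2(v=6,ok=F), VALIDATE:-, TRANSFORM:-, EMIT:P1(v=0,ok=F)] out:-; bubbles=2
Tick 5: [PARSE:P3(v=7,ok=F), VALIDATE:P2(v=6,ok=F), TRANSFORM:-, EMIT:-] out:P1(v=0); bubbles=2
Tick 6: [PARSE:P4(v=16,ok=F), VALIDATE:P3(v=7,ok=T), TRANSFORM:P2(v=0,ok=F), EMIT:-] out:-; bubbles=1
Tick 7: [PARSE:-, VALIDATE:P4(v=16,ok=F), TRANSFORM:P3(v=35,ok=T), EMIT:P2(v=0,ok=F)] out:-; bubbles=1
Tick 8: [PARSE:-, VALIDATE:-, TRANSFORM:P4(v=0,ok=F), EMIT:P3(v=35,ok=T)] out:P2(v=0); bubbles=2
Tick 9: [PARSE:-, VALIDATE:-, TRANSFORM:-, EMIT:P4(v=0,ok=F)] out:P3(v=35); bubbles=3
Tick 10: [PARSE:-, VALIDATE:-, TRANSFORM:-, EMIT:-] out:P4(v=0); bubbles=4
Tick 11: [PARSE:-, VALIDATE:-, TRANSFORM:-, EMIT:-] out:-; bubbles=4
Tick 12: [PARSE:-, VALIDATE:-, TRANSFORM:-, EMIT:-] out:-; bubbles=4
Tick 13: [PARSE:-, VALIDATE:-, TRANSFORM:-, EMIT:-] out:-; bubbles=4
Tick 14: [PARSE:-, VALIDATE:-, TRANSFORM:-, EMIT:-] out:-; bubbles=4
Tick 15: [PARSE:-, VALIDATE:-, TRANSFORM:-, EMIT:-] out:-; bubbles=4
Tick 16: [PARSE:-, VALIDATE:-, TRANSFORM:-, EMIT:-] out:-; bubbles=4
Total bubble-slots: 48

Answer: 48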